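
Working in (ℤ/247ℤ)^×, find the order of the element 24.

36

The order of 24 must divide φ(247) = φ(13·19) = (13−1)·(19−1) = 12·18 = 216 = 2^3 · 3^3.
Divisors of 216: 1, 2, 3, 4, 6, 8, 9, 12, 18, 24, 27, 36, 54, 72, 108, 216.
Compute 24^d (mod 247) for the divisors d until we hit 1:
24^1 ≡ 24
24^2 ≡ 82
24^3 ≡ 239
24^4 ≡ 55
24^6 ≡ 64
24^8 ≡ 61
24^9 ≡ 229
24^12 ≡ 144
24^18 ≡ 77
24^24 ≡ 235
24^27 ≡ 96
24^36 ≡ 1
Hence ord(24) = 36.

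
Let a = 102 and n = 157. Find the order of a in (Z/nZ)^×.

ord(102) | φ(157) = 157 − 1 = 156 = 2^2 · 3 · 13.
Divisors of 156: 1, 2, 3, 4, 6, 12, 13, 26, 39, 52, 78, 156.
Compute 102^d (mod 157) for the divisors d until we hit 1:
102^1 ≡ 102 (mod 157)
102^2 ≡ 42 (mod 157)
102^3 ≡ 45 (mod 157)
102^4 ≡ 37 (mod 157)
102^6 ≡ 141 (mod 157)
102^12 ≡ 99 (mod 157)
102^13 ≡ 50 (mod 157)
102^26 ≡ 145 (mod 157)
102^39 ≡ 28 (mod 157)
102^52 ≡ 144 (mod 157)
102^78 ≡ 156 (mod 157)
102^156 ≡ 1 (mod 157) ✓
Therefore the multiplicative order of 102 modulo 157 is 156.

156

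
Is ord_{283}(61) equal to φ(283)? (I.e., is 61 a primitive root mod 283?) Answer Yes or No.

No

φ(283) = 283 − 1 = 282 = 2 · 3 · 47.
An element g generates (Z/283Z)^× iff g^(282/q) ≢ 1 (mod 283) for each prime q ∈ {2, 3, 47}.
61^141 ≡ 1 (mod 283)  [q = 2: ≡ 1 ✗]
61^94 ≡ 1 (mod 283)  [q = 3: ≡ 1 ✗]
61^6 ≡ 225 (mod 283)  [q = 47: ≢ 1 ✓]
61^141 ≡ 1 shows ord(61) | 141, strictly less than φ(283); not a primitive root.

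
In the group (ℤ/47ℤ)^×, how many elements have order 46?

22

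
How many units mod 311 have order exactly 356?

0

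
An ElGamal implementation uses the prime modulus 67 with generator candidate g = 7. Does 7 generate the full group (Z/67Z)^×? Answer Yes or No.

Yes

φ(67) = 67 − 1 = 66 = 2 · 3 · 11.
Test 7^(66/q) mod 67 for each prime factor q of 66:
7^33 ≡ 66 (mod 67)  [q = 2: ≢ 1 ✓]
7^22 ≡ 29 (mod 67)  [q = 3: ≢ 1 ✓]
7^6 ≡ 64 (mod 67)  [q = 11: ≢ 1 ✓]
None equal 1, so ord_67(7) = 66: 7 is a primitive root.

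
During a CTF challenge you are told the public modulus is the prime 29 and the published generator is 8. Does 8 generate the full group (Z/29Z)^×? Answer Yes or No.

φ(29) = 29 − 1 = 28 = 2^2 · 7.
Test 8^(28/q) mod 29 for each prime factor q of 28:
8^14 ≡ 28 (mod 29)  [q = 2: ≢ 1 ✓]
8^4 ≡ 7 (mod 29)  [q = 7: ≢ 1 ✓]
All checks pass, so 8 has order 28 and is a primitive root modulo 29.

Yes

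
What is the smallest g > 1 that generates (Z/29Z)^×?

φ(29) = 29 − 1 = 28 = 2^2 · 7.
g is a primitive root iff g^(28/q) ≢ 1 (mod 29) for each prime q ∈ {2, 7}.
g = 2: 2^14 ≡ 28; 2^4 ≡ 16 — none is 1, so 2 is a primitive root.
Hence the least primitive root of 29 is 2.

2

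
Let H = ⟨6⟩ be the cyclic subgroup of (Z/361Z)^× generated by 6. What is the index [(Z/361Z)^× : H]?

By Lagrange's theorem, ord_361(6) divides φ(361) = φ(19^2) = 19·(19−1) = 342 = 2 · 3^2 · 19.
Divisors of 342: 1, 2, 3, 6, 9, 18, 19, 38, 57, 114, 171, 342.
Check 6^d mod 361 for each divisor in increasing order:
6^1 ≡ 6
6^2 ≡ 36
6^3 ≡ 216
6^6 ≡ 87
6^9 ≡ 20
6^18 ≡ 39
6^19 ≡ 234
6^38 ≡ 245
6^57 ≡ 292
6^114 ≡ 68
6^171 ≡ 1
Thus |⟨6⟩| = ord(6) = 171.
[(Z/361Z)^× : ⟨6⟩] = 342/171 = 2.

2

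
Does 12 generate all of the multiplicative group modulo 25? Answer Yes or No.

φ(25) = φ(5^2) = 5·(5−1) = 20 = 2^2 · 5.
12 is a primitive root mod 25 iff 12^(φ(25)/q) ≢ 1 for every prime q | φ(25), i.e. q ∈ {2, 5}.
12^10 ≡ 24 (mod 25)  [q = 2: ≢ 1 ✓]
12^4 ≡ 11 (mod 25)  [q = 5: ≢ 1 ✓]
All checks pass, so 12 has order 20 and is a primitive root modulo 25.

Yes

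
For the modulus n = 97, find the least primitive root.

5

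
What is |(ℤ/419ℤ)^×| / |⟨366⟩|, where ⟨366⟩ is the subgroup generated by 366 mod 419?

2

Since 366 ∈ (Z/419Z)^×, its order divides φ(419) = 419 − 1 = 418 = 2 · 11 · 19.
Divisors of 418: 1, 2, 11, 19, 22, 38, 209, 418.
Check 366^d mod 419 for each divisor in increasing order:
366^1 ≡ 366 (mod 419)
366^2 ≡ 295 (mod 419)
366^11 ≡ 330 (mod 419)
366^19 ≡ 13 (mod 419)
366^22 ≡ 379 (mod 419)
366^38 ≡ 169 (mod 419)
366^209 ≡ 1 (mod 419) ✓
Thus |⟨366⟩| = ord(366) = 209.
Index = |(Z/419Z)^×| / |⟨366⟩| = 418 / 209 = 2.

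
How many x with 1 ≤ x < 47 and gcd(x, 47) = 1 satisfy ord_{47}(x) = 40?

φ(47) = 47 − 1 = 46 = 2 · 23.
Since (Z/47Z)^× is cyclic of order 46, the number of elements of order d is φ(d) when d | 46 and 0 otherwise.
40 does not divide 46, so no element of (Z/47Z)^× has order 40.

0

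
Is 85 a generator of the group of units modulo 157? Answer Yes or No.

φ(157) = 157 − 1 = 156 = 2^2 · 3 · 13.
It suffices to check that the order of 85 is not a proper divisor of 156: compute 85^(156/q) for q ∈ {2, 3, 13}.
85^78 ≡ 156 (mod 157)  [q = 2: ≢ 1 ✓]
85^52 ≡ 144 (mod 157)  [q = 3: ≢ 1 ✓]
85^12 ≡ 101 (mod 157)  [q = 13: ≢ 1 ✓]
None equal 1, so ord_157(85) = 156: 85 is a primitive root.

Yes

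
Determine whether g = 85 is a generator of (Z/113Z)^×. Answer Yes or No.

φ(113) = 113 − 1 = 112 = 2^4 · 7.
It suffices to check that the order of 85 is not a proper divisor of 112: compute 85^(112/q) for q ∈ {2, 7}.
85^56 ≡ 1 (mod 113)  [q = 2: ≡ 1 ✗]
85^16 ≡ 106 (mod 113)  [q = 7: ≢ 1 ✓]
Since 85^56 ≡ 1, the order of 85 divides 56 < 112, so 85 is not a primitive root.

No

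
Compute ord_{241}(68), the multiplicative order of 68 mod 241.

240

By Lagrange's theorem, ord_241(68) divides φ(241) = 241 − 1 = 240 = 2^4 · 3 · 5.
Divisors of 240: 1, 2, 3, 4, 5, 6, 8, 10, 12, 15, 16, 20, 24, 30, 40, 48, 60, 80, 120, 240.
Test each divisor d:
68^1 ≡ 68 (mod 241)
68^2 ≡ 45 (mod 241)
68^3 ≡ 168 (mod 241)
68^4 ≡ 97 (mod 241)
68^5 ≡ 89 (mod 241)
68^6 ≡ 27 (mod 241)
68^8 ≡ 10 (mod 241)
68^10 ≡ 209 (mod 241)
68^12 ≡ 6 (mod 241)
68^15 ≡ 44 (mod 241)
68^16 ≡ 100 (mod 241)
68^20 ≡ 60 (mod 241)
68^24 ≡ 36 (mod 241)
68^30 ≡ 8 (mod 241)
68^40 ≡ 226 (mod 241)
68^48 ≡ 91 (mod 241)
68^60 ≡ 64 (mod 241)
68^80 ≡ 225 (mod 241)
68^120 ≡ 240 (mod 241)
68^240 ≡ 1 (mod 241) ✓
So ord_241(68) = 240.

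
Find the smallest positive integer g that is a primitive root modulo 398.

φ(398) = φ(2)·φ(199) = 1·198 = 198 = 2 · 3^2 · 11.
g is a primitive root iff g^(198/q) ≢ 1 (mod 398) for each prime q ∈ {2, 3, 11}.
g = 2: gcd(2, 398) = 2 > 1, not a unit — skip.
g = 3: 3^99 ≡ 397; 3^66 ≡ 305; 3^18 ≡ 125 — none is 1, so 3 is a primitive root.
So 3 is the smallest generator of (Z/398Z)^×.

3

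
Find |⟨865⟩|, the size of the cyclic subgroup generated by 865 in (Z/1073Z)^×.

84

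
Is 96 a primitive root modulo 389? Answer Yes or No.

No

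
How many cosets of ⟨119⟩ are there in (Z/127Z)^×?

9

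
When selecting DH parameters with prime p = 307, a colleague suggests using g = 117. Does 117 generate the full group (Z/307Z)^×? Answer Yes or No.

φ(307) = 307 − 1 = 306 = 2 · 3^2 · 17.
Test 117^(306/q) mod 307 for each prime factor q of 306:
117^153 ≡ 306 (mod 307)  [q = 2: ≢ 1 ✓]
117^102 ≡ 289 (mod 307)  [q = 3: ≢ 1 ✓]
117^18 ≡ 299 (mod 307)  [q = 17: ≢ 1 ✓]
None equal 1, so ord_307(117) = 306: 117 is a primitive root.

Yes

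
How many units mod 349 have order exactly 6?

2

φ(349) = 349 − 1 = 348 = 2^2 · 3 · 29.
(Z/349Z)^× is cyclic (|G| = 348); a cyclic group of order m has exactly φ(d) elements of each order d | m, and none otherwise.
6 = 2 · 3 divides 348, and φ(6) = 2.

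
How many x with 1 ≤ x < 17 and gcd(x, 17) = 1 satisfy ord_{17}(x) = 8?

4

φ(17) = 17 − 1 = 16 = 2^4.
Since (Z/17Z)^× is cyclic of order 16, the number of elements of order d is φ(d) when d | 16 and 0 otherwise.
8 = 2^3 divides 16, and φ(8) = 4.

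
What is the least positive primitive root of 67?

2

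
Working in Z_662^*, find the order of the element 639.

ord(639) | φ(662) = φ(2)·φ(331) = 1·330 = 330 = 2 · 3 · 5 · 11.
Divisors of 330: 1, 2, 3, 5, 6, 10, 11, 15, 22, 30, 33, 55, 66, 110, 165, 330.
Check 639^d mod 662 for each divisor in increasing order:
639^1 ≡ 639 (mod 662)
639^2 ≡ 529 (mod 662)
639^3 ≡ 411 (mod 662)
639^5 ≡ 283 (mod 662)
639^6 ≡ 111 (mod 662)
639^10 ≡ 649 (mod 662)
639^11 ≡ 299 (mod 662)
639^15 ≡ 293 (mod 662)
639^22 ≡ 31 (mod 662)
639^30 ≡ 451 (mod 662)
639^33 ≡ 1 (mod 662) ✓
The smallest such exponent is 33, so the order of 639 is 33.

33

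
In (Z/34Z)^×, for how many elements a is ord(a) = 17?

φ(34) = φ(2)·φ(17) = 1·16 = 16 = 2^4.
In a cyclic group of order 16, there are φ(d) elements of order d for each divisor d of 16, and zero for non-divisors.
17 does not divide 16, so no element of (Z/34Z)^× has order 17.

0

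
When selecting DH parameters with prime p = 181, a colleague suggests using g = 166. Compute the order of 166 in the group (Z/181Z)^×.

90

ord(166) | φ(181) = 181 − 1 = 180 = 2^2 · 3^2 · 5.
Divisors of 180: 1, 2, 3, 4, 5, 6, 9, 10, 12, 15, 18, 20, 30, 36, 45, 60, 90, 180.
Compute 166^d (mod 181) for the divisors d until we hit 1:
166^1 ≡ 166 (mod 181)
166^2 ≡ 44 (mod 181)
166^3 ≡ 64 (mod 181)
166^4 ≡ 126 (mod 181)
166^5 ≡ 101 (mod 181)
166^6 ≡ 114 (mod 181)
166^9 ≡ 56 (mod 181)
166^10 ≡ 65 (mod 181)
166^12 ≡ 145 (mod 181)
166^15 ≡ 49 (mod 181)
166^18 ≡ 59 (mod 181)
166^20 ≡ 62 (mod 181)
166^30 ≡ 48 (mod 181)
166^36 ≡ 42 (mod 181)
166^45 ≡ 180 (mod 181)
166^60 ≡ 132 (mod 181)
166^90 ≡ 1 (mod 181) ✓
Therefore the multiplicative order of 166 modulo 181 is 90.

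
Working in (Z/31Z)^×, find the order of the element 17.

Since 17 ∈ (Z/31Z)^×, its order divides φ(31) = 31 − 1 = 30 = 2 · 3 · 5.
Divisors of 30: 1, 2, 3, 5, 6, 10, 15, 30.
Evaluate successive powers at the divisors of 30:
17^1 ≡ 17 (mod 31)
17^2 ≡ 10 (mod 31)
17^3 ≡ 15 (mod 31)
17^5 ≡ 26 (mod 31)
17^6 ≡ 8 (mod 31)
17^10 ≡ 25 (mod 31)
17^15 ≡ 30 (mod 31)
17^30 ≡ 1 (mod 31) ✓
Therefore the multiplicative order of 17 modulo 31 is 30.

30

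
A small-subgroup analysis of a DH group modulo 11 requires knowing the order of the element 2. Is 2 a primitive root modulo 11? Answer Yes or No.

φ(11) = 11 − 1 = 10 = 2 · 5.
It suffices to check that the order of 2 is not a proper divisor of 10: compute 2^(10/q) for q ∈ {2, 5}.
2^5 ≡ 10 (mod 11)  [q = 2: ≢ 1 ✓]
2^2 ≡ 4 (mod 11)  [q = 5: ≢ 1 ✓]
None equal 1, so ord_11(2) = 10: 2 is a primitive root.

Yes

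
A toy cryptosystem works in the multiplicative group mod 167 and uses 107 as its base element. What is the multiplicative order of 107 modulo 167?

83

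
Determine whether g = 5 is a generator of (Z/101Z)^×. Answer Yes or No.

No

φ(101) = 101 − 1 = 100 = 2^2 · 5^2.
Test 5^(100/q) mod 101 for each prime factor q of 100:
5^50 ≡ 1 (mod 101)  [q = 2: ≡ 1 ✗]
5^20 ≡ 84 (mod 101)  [q = 5: ≢ 1 ✓]
Since 5^50 ≡ 1, the order of 5 divides 50 < 100, so 5 is not a primitive root.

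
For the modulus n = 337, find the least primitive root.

10

φ(337) = 337 − 1 = 336 = 2^4 · 3 · 7.
g is a primitive root iff g^(336/q) ≢ 1 (mod 337) for each prime q ∈ {2, 3, 7}.
g = 2: 2^168 ≡ 1 — hits 1, so not a primitive root.
g = 3: 3^168 ≡ 1 — hits 1, so not a primitive root.
g = 4: 4^168 ≡ 1 — hits 1, so not a primitive root.
g = 5: 5^168 ≡ 336; 5^112 ≡ 1 — hits 1, so not a primitive root.
g = 6: 6^168 ≡ 1 — hits 1, so not a primitive root.
g = 7: 7^168 ≡ 1 — hits 1, so not a primitive root.
g = 8: 8^168 ≡ 1 — hits 1, so not a primitive root.
g = 9: 9^168 ≡ 1 — hits 1, so not a primitive root.
g = 10: 10^168 ≡ 336; 10^112 ≡ 128; 10^48 ≡ 175 — none is 1, so 10 is a primitive root.
So 10 is the smallest generator of (Z/337Z)^×.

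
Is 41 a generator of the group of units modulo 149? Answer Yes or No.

Yes

φ(149) = 149 − 1 = 148 = 2^2 · 37.
An element g generates (Z/149Z)^× iff g^(148/q) ≢ 1 (mod 149) for each prime q ∈ {2, 37}.
41^74 ≡ 148 (mod 149)  [q = 2: ≢ 1 ✓]
41^4 ≡ 125 (mod 149)  [q = 37: ≢ 1 ✓]
Every test exponent gives a nontrivial residue, hence 41 generates the full group.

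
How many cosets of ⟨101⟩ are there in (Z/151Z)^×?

Since 101 ∈ (Z/151Z)^×, its order divides φ(151) = 151 − 1 = 150 = 2 · 3 · 5^2.
Divisors of 150: 1, 2, 3, 5, 6, 10, 15, 25, 30, 50, 75, 150.
Evaluate successive powers at the divisors of 150:
101^1 ≡ 101 (mod 151)
101^2 ≡ 84 (mod 151)
101^3 ≡ 28 (mod 151)
101^5 ≡ 87 (mod 151)
101^6 ≡ 29 (mod 151)
101^10 ≡ 19 (mod 151)
101^15 ≡ 143 (mod 151)
101^25 ≡ 150 (mod 151)
101^30 ≡ 64 (mod 151)
101^50 ≡ 1 (mod 151) ✓
The order of 101 is 50, so the subgroup it generates has 50 elements.
Index = |(Z/151Z)^×| / |⟨101⟩| = 150 / 50 = 3.

3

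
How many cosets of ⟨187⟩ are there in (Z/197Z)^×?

4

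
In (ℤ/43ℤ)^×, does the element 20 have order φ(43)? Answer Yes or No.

φ(43) = 43 − 1 = 42 = 2 · 3 · 7.
It suffices to check that the order of 20 is not a proper divisor of 42: compute 20^(42/q) for q ∈ {2, 3, 7}.
20^21 ≡ 42 (mod 43)  [q = 2: ≢ 1 ✓]
20^14 ≡ 36 (mod 43)  [q = 3: ≢ 1 ✓]
20^6 ≡ 4 (mod 43)  [q = 7: ≢ 1 ✓]
Every test exponent gives a nontrivial residue, hence 20 generates the full group.

Yes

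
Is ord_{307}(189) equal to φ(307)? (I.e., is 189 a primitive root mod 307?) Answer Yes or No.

Yes

φ(307) = 307 − 1 = 306 = 2 · 3^2 · 17.
Test 189^(306/q) mod 307 for each prime factor q of 306:
189^153 ≡ 306 (mod 307)  [q = 2: ≢ 1 ✓]
189^102 ≡ 17 (mod 307)  [q = 3: ≢ 1 ✓]
189^18 ≡ 114 (mod 307)  [q = 17: ≢ 1 ✓]
All checks pass, so 189 has order 306 and is a primitive root modulo 307.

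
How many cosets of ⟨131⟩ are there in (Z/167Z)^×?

ord(131) | φ(167) = 167 − 1 = 166 = 2 · 83.
Divisors of 166: 1, 2, 83, 166.
Evaluate successive powers at the divisors of 166:
131^1 ≡ 131
131^2 ≡ 127
131^83 ≡ 166
131^166 ≡ 1
The order of 131 is 166, so the subgroup it generates has 166 elements.
Index = |(Z/167Z)^×| / |⟨131⟩| = 166 / 166 = 1.

1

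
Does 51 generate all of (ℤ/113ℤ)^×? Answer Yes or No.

No

φ(113) = 113 − 1 = 112 = 2^4 · 7.
51 is a primitive root mod 113 iff 51^(φ(113)/q) ≢ 1 for every prime q | φ(113), i.e. q ∈ {2, 7}.
51^56 ≡ 1 (mod 113)  [q = 2: ≡ 1 ✗]
51^16 ≡ 30 (mod 113)  [q = 7: ≢ 1 ✓]
51^56 ≡ 1 shows ord(51) | 56, strictly less than φ(113); not a primitive root.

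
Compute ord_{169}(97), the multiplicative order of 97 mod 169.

156

The order of 97 must divide φ(169) = φ(13^2) = 13·(13−1) = 156 = 2^2 · 3 · 13.
Divisors of 156: 1, 2, 3, 4, 6, 12, 13, 26, 39, 52, 78, 156.
Test each divisor d:
97^1 ≡ 97
97^2 ≡ 114
97^3 ≡ 73
97^4 ≡ 152
97^6 ≡ 90
97^12 ≡ 157
97^13 ≡ 19
97^26 ≡ 23
97^39 ≡ 99
97^52 ≡ 22
97^78 ≡ 168
97^156 ≡ 1
The smallest such exponent is 156, so the order of 97 is 156.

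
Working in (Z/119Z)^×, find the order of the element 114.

Since 114 ∈ (Z/119Z)^×, its order divides φ(119) = φ(7·17) = (7−1)·(17−1) = 6·16 = 96 = 2^5 · 3.
Divisors of 96: 1, 2, 3, 4, 6, 8, 12, 16, 24, 32, 48, 96.
Test each divisor d:
114^1 ≡ 114
114^2 ≡ 25
114^3 ≡ 113
114^4 ≡ 30
114^6 ≡ 36
114^8 ≡ 67
114^12 ≡ 106
114^16 ≡ 86
114^24 ≡ 50
114^32 ≡ 18
114^48 ≡ 1
So ord_119(114) = 48.

48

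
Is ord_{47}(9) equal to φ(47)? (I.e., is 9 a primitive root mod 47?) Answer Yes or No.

No

φ(47) = 47 − 1 = 46 = 2 · 23.
It suffices to check that the order of 9 is not a proper divisor of 46: compute 9^(46/q) for q ∈ {2, 23}.
9^23 ≡ 1 (mod 47)  [q = 2: ≡ 1 ✗]
9^2 ≡ 34 (mod 47)  [q = 23: ≢ 1 ✓]
Since 9^23 ≡ 1, the order of 9 divides 23 < 46, so 9 is not a primitive root.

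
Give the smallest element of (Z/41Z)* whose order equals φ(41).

6

φ(41) = 41 − 1 = 40 = 2^3 · 5.
g is a primitive root iff g^(40/q) ≢ 1 (mod 41) for each prime q ∈ {2, 5}.
g = 2: 2^20 ≡ 1 — hits 1, so not a primitive root.
g = 3: 3^20 ≡ 40; 3^8 ≡ 1 — hits 1, so not a primitive root.
g = 4: 4^20 ≡ 1 — hits 1, so not a primitive root.
g = 5: 5^20 ≡ 1 — hits 1, so not a primitive root.
g = 6: 6^20 ≡ 40; 6^8 ≡ 10 — none is 1, so 6 is a primitive root.
The smallest primitive root modulo 41 is 6.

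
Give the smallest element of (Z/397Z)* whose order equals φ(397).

φ(397) = 397 − 1 = 396 = 2^2 · 3^2 · 11.
Test candidates g = 2, 3, … against the prime factors q ∈ {2, 3, 11} of φ(397): g is a generator iff g^(396/q) ≢ 1 for every such q.
g = 2: 2^198 ≡ 396; 2^132 ≡ 1 — hits 1, so not a primitive root.
g = 3: 3^198 ≡ 1 — hits 1, so not a primitive root.
g = 4: 4^198 ≡ 1 — hits 1, so not a primitive root.
g = 5: 5^198 ≡ 396; 5^132 ≡ 362; 5^36 ≡ 290 — none is 1, so 5 is a primitive root.
Hence the least primitive root of 397 is 5.

5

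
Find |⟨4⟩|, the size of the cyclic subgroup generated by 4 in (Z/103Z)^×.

51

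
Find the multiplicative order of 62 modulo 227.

By Lagrange's theorem, ord_227(62) divides φ(227) = 227 − 1 = 226 = 2 · 113.
Divisors of 226: 1, 2, 113, 226.
Compute 62^d (mod 227) for the divisors d until we hit 1:
62^1 ≡ 62 (mod 227)
62^2 ≡ 212 (mod 227)
62^113 ≡ 1 (mod 227) ✓
Hence ord(62) = 113.

113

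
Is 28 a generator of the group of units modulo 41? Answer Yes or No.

Yes

φ(41) = 41 − 1 = 40 = 2^3 · 5.
28 is a primitive root mod 41 iff 28^(φ(41)/q) ≢ 1 for every prime q | φ(41), i.e. q ∈ {2, 5}.
28^20 ≡ 40 (mod 41)  [q = 2: ≢ 1 ✓]
28^8 ≡ 10 (mod 41)  [q = 5: ≢ 1 ✓]
Every test exponent gives a nontrivial residue, hence 28 generates the full group.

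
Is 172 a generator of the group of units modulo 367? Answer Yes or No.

φ(367) = 367 − 1 = 366 = 2 · 3 · 61.
Test 172^(366/q) mod 367 for each prime factor q of 366:
172^183 ≡ 366 (mod 367)  [q = 2: ≢ 1 ✓]
172^122 ≡ 283 (mod 367)  [q = 3: ≢ 1 ✓]
172^6 ≡ 49 (mod 367)  [q = 61: ≢ 1 ✓]
Every test exponent gives a nontrivial residue, hence 172 generates the full group.

Yes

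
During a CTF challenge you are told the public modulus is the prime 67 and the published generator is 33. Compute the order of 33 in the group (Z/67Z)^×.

33

By Lagrange's theorem, ord_67(33) divides φ(67) = 67 − 1 = 66 = 2 · 3 · 11.
Divisors of 66: 1, 2, 3, 6, 11, 22, 33, 66.
Compute 33^d (mod 67) for the divisors d until we hit 1:
33^1 ≡ 33 (mod 67)
33^2 ≡ 17 (mod 67)
33^3 ≡ 25 (mod 67)
33^6 ≡ 22 (mod 67)
33^11 ≡ 37 (mod 67)
33^22 ≡ 29 (mod 67)
33^33 ≡ 1 (mod 67) ✓
So ord_67(33) = 33.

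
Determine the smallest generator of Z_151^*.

6

φ(151) = 151 − 1 = 150 = 2 · 3 · 5^2.
g is a primitive root iff g^(150/q) ≢ 1 (mod 151) for each prime q ∈ {2, 3, 5}.
g = 2: 2^75 ≡ 1 — hits 1, so not a primitive root.
g = 3: 3^75 ≡ 150; 3^50 ≡ 1 — hits 1, so not a primitive root.
g = 4: 4^75 ≡ 1 — hits 1, so not a primitive root.
g = 5: 5^75 ≡ 1 — hits 1, so not a primitive root.
g = 6: 6^75 ≡ 150; 6^50 ≡ 32; 6^30 ≡ 59 — none is 1, so 6 is a primitive root.
Hence the least primitive root of 151 is 6.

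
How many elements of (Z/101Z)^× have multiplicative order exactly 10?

φ(101) = 101 − 1 = 100 = 2^2 · 5^2.
(Z/101Z)^× is cyclic (|G| = 100); a cyclic group of order m has exactly φ(d) elements of each order d | m, and none otherwise.
10 = 2 · 5 divides 100, and φ(10) = 4.

4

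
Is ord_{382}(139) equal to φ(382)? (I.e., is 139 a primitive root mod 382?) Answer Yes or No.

φ(382) = φ(2)·φ(191) = 1·190 = 190 = 2 · 5 · 19.
It suffices to check that the order of 139 is not a proper divisor of 190: compute 139^(190/q) for q ∈ {2, 5, 19}.
139^95 ≡ 381 (mod 382)  [q = 2: ≢ 1 ✓]
139^38 ≡ 1 (mod 382)  [q = 5: ≡ 1 ✗]
139^10 ≡ 25 (mod 382)  [q = 19: ≢ 1 ✓]
Since 139^38 ≡ 1, the order of 139 divides 38 < 190, so 139 is not a primitive root.

No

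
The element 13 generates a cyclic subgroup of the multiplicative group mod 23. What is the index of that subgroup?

ord(13) | φ(23) = 23 − 1 = 22 = 2 · 11.
Divisors of 22: 1, 2, 11, 22.
Evaluate successive powers at the divisors of 22:
13^1 ≡ 13 (mod 23)
13^2 ≡ 8 (mod 23)
13^11 ≡ 1 (mod 23) ✓
The order of 13 is 11, so the subgroup it generates has 11 elements.
Index = |(Z/23Z)^×| / |⟨13⟩| = 22 / 11 = 2.

2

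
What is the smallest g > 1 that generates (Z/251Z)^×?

6

φ(251) = 251 − 1 = 250 = 2 · 5^3.
g is a primitive root iff g^(250/q) ≢ 1 (mod 251) for each prime q ∈ {2, 5}.
g = 2: 2^125 ≡ 250; 2^50 ≡ 1 — hits 1, so not a primitive root.
g = 3: 3^125 ≡ 1 — hits 1, so not a primitive root.
g = 4: 4^125 ≡ 1 — hits 1, so not a primitive root.
g = 5: 5^125 ≡ 1 — hits 1, so not a primitive root.
g = 6: 6^125 ≡ 250; 6^50 ≡ 219 — none is 1, so 6 is a primitive root.
The smallest primitive root modulo 251 is 6.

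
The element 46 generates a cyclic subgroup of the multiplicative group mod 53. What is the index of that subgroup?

The order of 46 must divide φ(53) = 53 − 1 = 52 = 2^2 · 13.
Divisors of 52: 1, 2, 4, 13, 26, 52.
Check 46^d mod 53 for each divisor in increasing order:
46^1 ≡ 46 (mod 53)
46^2 ≡ 49 (mod 53)
46^4 ≡ 16 (mod 53)
46^13 ≡ 1 (mod 53) ✓
The order of 46 is 13, so the subgroup it generates has 13 elements.
Index = |(Z/53Z)^×| / |⟨46⟩| = 52 / 13 = 4.

4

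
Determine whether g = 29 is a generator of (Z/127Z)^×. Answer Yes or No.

φ(127) = 127 − 1 = 126 = 2 · 3^2 · 7.
An element g generates (Z/127Z)^× iff g^(126/q) ≢ 1 (mod 127) for each prime q ∈ {2, 3, 7}.
29^63 ≡ 126 (mod 127)  [q = 2: ≢ 1 ✓]
29^42 ≡ 19 (mod 127)  [q = 3: ≢ 1 ✓]
29^18 ≡ 4 (mod 127)  [q = 7: ≢ 1 ✓]
None equal 1, so ord_127(29) = 126: 29 is a primitive root.

Yes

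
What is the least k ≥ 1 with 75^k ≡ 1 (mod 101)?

By Lagrange's theorem, ord_101(75) divides φ(101) = 101 − 1 = 100 = 2^2 · 5^2.
Divisors of 100: 1, 2, 4, 5, 10, 20, 25, 50, 100.
Evaluate successive powers at the divisors of 100:
75^1 ≡ 75
75^2 ≡ 70
75^4 ≡ 52
75^5 ≡ 62
75^10 ≡ 6
75^20 ≡ 36
75^25 ≡ 10
75^50 ≡ 100
75^100 ≡ 1
Therefore the multiplicative order of 75 modulo 101 is 100.

100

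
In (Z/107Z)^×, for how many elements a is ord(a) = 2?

1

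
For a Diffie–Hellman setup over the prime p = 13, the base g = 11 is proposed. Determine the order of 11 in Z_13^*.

12

By Lagrange's theorem, ord_13(11) divides φ(13) = 13 − 1 = 12 = 2^2 · 3.
Divisors of 12: 1, 2, 3, 4, 6, 12.
Check 11^d mod 13 for each divisor in increasing order:
11^1 ≡ 11
11^2 ≡ 4
11^3 ≡ 5
11^4 ≡ 3
11^6 ≡ 12
11^12 ≡ 1
Therefore the multiplicative order of 11 modulo 13 is 12.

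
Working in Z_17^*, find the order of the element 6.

16

By Lagrange's theorem, ord_17(6) divides φ(17) = 17 − 1 = 16 = 2^4.
Divisors of 16: 1, 2, 4, 8, 16.
Check 6^d mod 17 for each divisor in increasing order:
6^1 ≡ 6 (mod 17)
6^2 ≡ 2 (mod 17)
6^4 ≡ 4 (mod 17)
6^8 ≡ 16 (mod 17)
6^16 ≡ 1 (mod 17) ✓
Therefore the multiplicative order of 6 modulo 17 is 16.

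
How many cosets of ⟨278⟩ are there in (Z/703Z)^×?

18

The order of 278 must divide φ(703) = φ(19·37) = (19−1)·(37−1) = 18·36 = 648 = 2^3 · 3^4.
Divisors of 648: 1, 2, 3, 4, 6, 8, 9, 12, 18, 24, 27, 36, 54, 72, 81, 108, 162, 216, 324, 648.
Compute 278^d (mod 703) for the divisors d until we hit 1:
278^1 ≡ 278 (mod 703)
278^2 ≡ 657 (mod 703)
278^3 ≡ 569 (mod 703)
278^4 ≡ 7 (mod 703)
278^6 ≡ 381 (mod 703)
278^8 ≡ 49 (mod 703)
278^9 ≡ 265 (mod 703)
278^12 ≡ 343 (mod 703)
278^18 ≡ 628 (mod 703)
278^24 ≡ 248 (mod 703)
278^27 ≡ 512 (mod 703)
278^36 ≡ 1 (mod 703) ✓
Thus |⟨278⟩| = ord(278) = 36.
Index = |(Z/703Z)^×| / |⟨278⟩| = 648 / 36 = 18.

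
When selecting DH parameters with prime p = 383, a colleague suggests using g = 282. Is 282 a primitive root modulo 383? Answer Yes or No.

Yes

φ(383) = 383 − 1 = 382 = 2 · 191.
An element g generates (Z/383Z)^× iff g^(382/q) ≢ 1 (mod 383) for each prime q ∈ {2, 191}.
282^191 ≡ 382 (mod 383)  [q = 2: ≢ 1 ✓]
282^2 ≡ 243 (mod 383)  [q = 191: ≢ 1 ✓]
None equal 1, so ord_383(282) = 382: 282 is a primitive root.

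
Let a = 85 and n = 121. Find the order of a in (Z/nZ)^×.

The order of 85 must divide φ(121) = φ(11^2) = 11·(11−1) = 110 = 2 · 5 · 11.
Divisors of 110: 1, 2, 5, 10, 11, 22, 55, 110.
Compute 85^d (mod 121) for the divisors d until we hit 1:
85^1 ≡ 85
85^2 ≡ 86
85^5 ≡ 65
85^10 ≡ 111
85^11 ≡ 118
85^22 ≡ 9
85^55 ≡ 120
85^110 ≡ 1
Therefore the multiplicative order of 85 modulo 121 is 110.

110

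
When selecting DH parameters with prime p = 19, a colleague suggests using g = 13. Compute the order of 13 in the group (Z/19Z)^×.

Since 13 ∈ (Z/19Z)^×, its order divides φ(19) = 19 − 1 = 18 = 2 · 3^2.
Divisors of 18: 1, 2, 3, 6, 9, 18.
Test each divisor d:
13^1 ≡ 13
13^2 ≡ 17
13^3 ≡ 12
13^6 ≡ 11
13^9 ≡ 18
13^18 ≡ 1
Hence ord(13) = 18.

18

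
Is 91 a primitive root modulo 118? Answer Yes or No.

φ(118) = φ(2)·φ(59) = 1·58 = 58 = 2 · 29.
Test 91^(58/q) mod 118 for each prime factor q of 58:
91^29 ≡ 117 (mod 118)  [q = 2: ≢ 1 ✓]
91^2 ≡ 21 (mod 118)  [q = 29: ≢ 1 ✓]
All checks pass, so 91 has order 58 and is a primitive root modulo 118.

Yes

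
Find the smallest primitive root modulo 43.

3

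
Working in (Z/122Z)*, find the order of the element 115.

The order of 115 must divide φ(122) = φ(2)·φ(61) = 1·60 = 60 = 2^2 · 3 · 5.
Divisors of 60: 1, 2, 3, 4, 5, 6, 10, 12, 15, 20, 30, 60.
Evaluate successive powers at the divisors of 60:
115^1 ≡ 115 (mod 122)
115^2 ≡ 49 (mod 122)
115^3 ≡ 23 (mod 122)
115^4 ≡ 83 (mod 122)
115^5 ≡ 29 (mod 122)
115^6 ≡ 41 (mod 122)
115^10 ≡ 109 (mod 122)
115^12 ≡ 95 (mod 122)
115^15 ≡ 111 (mod 122)
115^20 ≡ 47 (mod 122)
115^30 ≡ 121 (mod 122)
115^60 ≡ 1 (mod 122) ✓
Therefore the multiplicative order of 115 modulo 122 is 60.

60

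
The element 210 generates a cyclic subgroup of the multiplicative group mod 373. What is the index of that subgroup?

6

By Lagrange's theorem, ord_373(210) divides φ(373) = 373 − 1 = 372 = 2^2 · 3 · 31.
Divisors of 372: 1, 2, 3, 4, 6, 12, 31, 62, 93, 124, 186, 372.
Check 210^d mod 373 for each divisor in increasing order:
210^1 ≡ 210 (mod 373)
210^2 ≡ 86 (mod 373)
210^3 ≡ 156 (mod 373)
210^4 ≡ 309 (mod 373)
210^6 ≡ 91 (mod 373)
210^12 ≡ 75 (mod 373)
210^31 ≡ 372 (mod 373)
210^62 ≡ 1 (mod 373) ✓
So ord_373(210) = 62, hence |⟨210⟩| = 62.
Index = |(Z/373Z)^×| / |⟨210⟩| = 372 / 62 = 6.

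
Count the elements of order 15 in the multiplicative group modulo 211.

8

φ(211) = 211 − 1 = 210 = 2 · 3 · 5 · 7.
In a cyclic group of order 210, there are φ(d) elements of order d for each divisor d of 210, and zero for non-divisors.
15 = 3 · 5 divides 210, and φ(15) = 8.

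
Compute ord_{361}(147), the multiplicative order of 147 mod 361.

The order of 147 must divide φ(361) = φ(19^2) = 19·(19−1) = 342 = 2 · 3^2 · 19.
Divisors of 342: 1, 2, 3, 6, 9, 18, 19, 38, 57, 114, 171, 342.
Test each divisor d:
147^1 ≡ 147 (mod 361)
147^2 ≡ 310 (mod 361)
147^3 ≡ 84 (mod 361)
147^6 ≡ 197 (mod 361)
147^9 ≡ 303 (mod 361)
147^18 ≡ 115 (mod 361)
147^19 ≡ 299 (mod 361)
147^38 ≡ 234 (mod 361)
147^57 ≡ 293 (mod 361)
147^114 ≡ 292 (mod 361)
147^171 ≡ 360 (mod 361)
147^342 ≡ 1 (mod 361) ✓
Therefore the multiplicative order of 147 modulo 361 is 342.

342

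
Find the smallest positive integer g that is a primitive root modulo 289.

3

φ(289) = φ(17^2) = 17·(17−1) = 272 = 2^4 · 17.
Test candidates g = 2, 3, … against the prime factors q ∈ {2, 17} of φ(289): g is a generator iff g^(272/q) ≢ 1 for every such q.
g = 2: 2^136 ≡ 1 — hits 1, so not a primitive root.
g = 3: 3^136 ≡ 288; 3^16 ≡ 171 — none is 1, so 3 is a primitive root.
The smallest primitive root modulo 289 is 3.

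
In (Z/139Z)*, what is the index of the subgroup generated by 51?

2

ord(51) | φ(139) = 139 − 1 = 138 = 2 · 3 · 23.
Divisors of 138: 1, 2, 3, 6, 23, 46, 69, 138.
Test each divisor d:
51^1 ≡ 51 (mod 139)
51^2 ≡ 99 (mod 139)
51^3 ≡ 45 (mod 139)
51^6 ≡ 79 (mod 139)
51^23 ≡ 42 (mod 139)
51^46 ≡ 96 (mod 139)
51^69 ≡ 1 (mod 139) ✓
Thus |⟨51⟩| = ord(51) = 69.
The index is φ(139) / ord(51) = 138 / 69 = 2.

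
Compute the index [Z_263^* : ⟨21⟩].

1

By Lagrange's theorem, ord_263(21) divides φ(263) = 263 − 1 = 262 = 2 · 131.
Divisors of 262: 1, 2, 131, 262.
Test each divisor d:
21^1 ≡ 21 (mod 263)
21^2 ≡ 178 (mod 263)
21^131 ≡ 262 (mod 263)
21^262 ≡ 1 (mod 263) ✓
Thus |⟨21⟩| = ord(21) = 262.
The index is φ(263) / ord(21) = 262 / 262 = 1.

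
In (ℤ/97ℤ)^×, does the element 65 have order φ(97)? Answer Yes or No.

No

φ(97) = 97 − 1 = 96 = 2^5 · 3.
It suffices to check that the order of 65 is not a proper divisor of 96: compute 65^(96/q) for q ∈ {2, 3}.
65^48 ≡ 1 (mod 97)  [q = 2: ≡ 1 ✗]
65^32 ≡ 61 (mod 97)  [q = 3: ≢ 1 ✓]
65^48 ≡ 1 shows ord(65) | 48, strictly less than φ(97); not a primitive root.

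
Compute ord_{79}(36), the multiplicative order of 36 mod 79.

39

The order of 36 must divide φ(79) = 79 − 1 = 78 = 2 · 3 · 13.
Divisors of 78: 1, 2, 3, 6, 13, 26, 39, 78.
Check 36^d mod 79 for each divisor in increasing order:
36^1 ≡ 36
36^2 ≡ 32
36^3 ≡ 46
36^6 ≡ 62
36^13 ≡ 55
36^26 ≡ 23
36^39 ≡ 1
Hence ord(36) = 39.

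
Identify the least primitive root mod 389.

2

φ(389) = 389 − 1 = 388 = 2^2 · 97.
g is a primitive root iff g^(388/q) ≢ 1 (mod 389) for each prime q ∈ {2, 97}.
g = 2: 2^194 ≡ 388; 2^4 ≡ 16 — none is 1, so 2 is a primitive root.
So 2 is the smallest generator of (Z/389Z)^×.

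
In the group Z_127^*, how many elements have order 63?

36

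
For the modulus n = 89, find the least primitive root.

φ(89) = 89 − 1 = 88 = 2^3 · 11.
Test candidates g = 2, 3, … against the prime factors q ∈ {2, 11} of φ(89): g is a generator iff g^(88/q) ≢ 1 for every such q.
g = 2: 2^44 ≡ 1 — hits 1, so not a primitive root.
g = 3: 3^44 ≡ 88; 3^8 ≡ 64 — none is 1, so 3 is a primitive root.
So 3 is the smallest generator of (Z/89Z)^×.

3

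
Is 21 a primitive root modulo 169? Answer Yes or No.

No

φ(169) = φ(13^2) = 13·(13−1) = 156 = 2^2 · 3 · 13.
Test 21^(156/q) mod 169 for each prime factor q of 156:
21^78 ≡ 168 (mod 169)  [q = 2: ≢ 1 ✓]
21^52 ≡ 1 (mod 169)  [q = 3: ≡ 1 ✗]
21^12 ≡ 53 (mod 169)  [q = 13: ≢ 1 ✓]
21^52 ≡ 1 shows ord(21) | 52, strictly less than φ(169); not a primitive root.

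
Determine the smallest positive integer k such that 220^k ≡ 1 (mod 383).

191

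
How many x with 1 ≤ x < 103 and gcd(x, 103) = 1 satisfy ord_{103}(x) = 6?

φ(103) = 103 − 1 = 102 = 2 · 3 · 17.
In a cyclic group of order 102, there are φ(d) elements of order d for each divisor d of 102, and zero for non-divisors.
6 = 2 · 3 divides 102, and φ(6) = 2.

2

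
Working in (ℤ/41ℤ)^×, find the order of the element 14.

8

By Lagrange's theorem, ord_41(14) divides φ(41) = 41 − 1 = 40 = 2^3 · 5.
Divisors of 40: 1, 2, 4, 5, 8, 10, 20, 40.
Test each divisor d:
14^1 ≡ 14
14^2 ≡ 32
14^4 ≡ 40
14^5 ≡ 27
14^8 ≡ 1
Therefore the multiplicative order of 14 modulo 41 is 8.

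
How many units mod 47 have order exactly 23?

22

φ(47) = 47 − 1 = 46 = 2 · 23.
(Z/47Z)^× is cyclic (|G| = 46); a cyclic group of order m has exactly φ(d) elements of each order d | m, and none otherwise.
23 | 46, and φ(23) = 23 − 1 = 22.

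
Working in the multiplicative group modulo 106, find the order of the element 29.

26

By Lagrange's theorem, ord_106(29) divides φ(106) = φ(2)·φ(53) = 1·52 = 52 = 2^2 · 13.
Divisors of 52: 1, 2, 4, 13, 26, 52.
Check 29^d mod 106 for each divisor in increasing order:
29^1 ≡ 29
29^2 ≡ 99
29^4 ≡ 49
29^13 ≡ 105
29^26 ≡ 1
So ord_106(29) = 26.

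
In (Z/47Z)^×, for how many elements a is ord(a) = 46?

φ(47) = 47 − 1 = 46 = 2 · 23.
(Z/47Z)^× is cyclic (|G| = 46); a cyclic group of order m has exactly φ(d) elements of each order d | m, and none otherwise.
46 = 2 · 23 divides 46, and φ(46) = 22.

22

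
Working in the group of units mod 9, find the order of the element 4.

3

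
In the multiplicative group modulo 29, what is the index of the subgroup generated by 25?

By Lagrange's theorem, ord_29(25) divides φ(29) = 29 − 1 = 28 = 2^2 · 7.
Divisors of 28: 1, 2, 4, 7, 14, 28.
Check 25^d mod 29 for each divisor in increasing order:
25^1 ≡ 25 (mod 29)
25^2 ≡ 16 (mod 29)
25^4 ≡ 24 (mod 29)
25^7 ≡ 1 (mod 29) ✓
The order of 25 is 7, so the subgroup it generates has 7 elements.
The index is φ(29) / ord(25) = 28 / 7 = 4.

4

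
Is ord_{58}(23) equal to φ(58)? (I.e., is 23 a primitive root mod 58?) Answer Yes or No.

No

φ(58) = φ(2)·φ(29) = 1·28 = 28 = 2^2 · 7.
Test 23^(28/q) mod 58 for each prime factor q of 28:
23^14 ≡ 1 (mod 58)  [q = 2: ≡ 1 ✗]
23^4 ≡ 49 (mod 58)  [q = 7: ≢ 1 ✓]
The check at q = 2 fails, so 23 generates a proper subgroup.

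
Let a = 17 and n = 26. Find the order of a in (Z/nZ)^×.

6

By Lagrange's theorem, ord_26(17) divides φ(26) = φ(2)·φ(13) = 1·12 = 12 = 2^2 · 3.
Divisors of 12: 1, 2, 3, 4, 6, 12.
Compute 17^d (mod 26) for the divisors d until we hit 1:
17^1 ≡ 17
17^2 ≡ 3
17^3 ≡ 25
17^4 ≡ 9
17^6 ≡ 1
Hence ord(17) = 6.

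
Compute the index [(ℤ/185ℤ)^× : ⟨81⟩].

Since 81 ∈ (Z/185Z)^×, its order divides φ(185) = φ(5·37) = (5−1)·(37−1) = 4·36 = 144 = 2^4 · 3^2.
Divisors of 144: 1, 2, 3, 4, 6, 8, 9, 12, 16, 18, 24, 36, 48, 72, 144.
Test each divisor d:
81^1 ≡ 81 (mod 185)
81^2 ≡ 86 (mod 185)
81^3 ≡ 121 (mod 185)
81^4 ≡ 181 (mod 185)
81^6 ≡ 26 (mod 185)
81^8 ≡ 16 (mod 185)
81^9 ≡ 1 (mod 185) ✓
Thus |⟨81⟩| = ord(81) = 9.
[(Z/185Z)^× : ⟨81⟩] = 144/9 = 16.

16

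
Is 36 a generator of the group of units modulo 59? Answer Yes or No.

No

φ(59) = 59 − 1 = 58 = 2 · 29.
36 is a primitive root mod 59 iff 36^(φ(59)/q) ≢ 1 for every prime q | φ(59), i.e. q ∈ {2, 29}.
36^29 ≡ 1 (mod 59)  [q = 2: ≡ 1 ✗]
36^2 ≡ 57 (mod 59)  [q = 29: ≢ 1 ✓]
The check at q = 2 fails, so 36 generates a proper subgroup.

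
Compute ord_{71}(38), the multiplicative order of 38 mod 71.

The order of 38 must divide φ(71) = 71 − 1 = 70 = 2 · 5 · 7.
Divisors of 70: 1, 2, 5, 7, 10, 14, 35, 70.
Check 38^d mod 71 for each divisor in increasing order:
38^1 ≡ 38
38^2 ≡ 24
38^5 ≡ 20
38^7 ≡ 54
38^10 ≡ 45
38^14 ≡ 5
38^35 ≡ 1
Therefore the multiplicative order of 38 modulo 71 is 35.

35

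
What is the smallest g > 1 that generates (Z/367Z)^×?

6

φ(367) = 367 − 1 = 366 = 2 · 3 · 61.
g is a primitive root iff g^(366/q) ≢ 1 (mod 367) for each prime q ∈ {2, 3, 61}.
g = 2: 2^183 ≡ 1 — hits 1, so not a primitive root.
g = 3: 3^183 ≡ 366; 3^122 ≡ 1 — hits 1, so not a primitive root.
g = 4: 4^183 ≡ 1 — hits 1, so not a primitive root.
g = 5: 5^183 ≡ 366; 5^122 ≡ 1 — hits 1, so not a primitive root.
g = 6: 6^183 ≡ 366; 6^122 ≡ 283; 6^6 ≡ 47 — none is 1, so 6 is a primitive root.
Hence the least primitive root of 367 is 6.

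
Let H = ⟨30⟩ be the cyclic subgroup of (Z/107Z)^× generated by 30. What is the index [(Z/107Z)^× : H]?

2

The order of 30 must divide φ(107) = 107 − 1 = 106 = 2 · 53.
Divisors of 106: 1, 2, 53, 106.
Compute 30^d (mod 107) for the divisors d until we hit 1:
30^1 ≡ 30
30^2 ≡ 44
30^53 ≡ 1
So ord_107(30) = 53, hence |⟨30⟩| = 53.
The index is φ(107) / ord(30) = 106 / 53 = 2.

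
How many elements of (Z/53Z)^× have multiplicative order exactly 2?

1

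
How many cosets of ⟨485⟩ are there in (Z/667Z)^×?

2

The order of 485 must divide φ(667) = φ(23·29) = (23−1)·(29−1) = 22·28 = 616 = 2^3 · 7 · 11.
Divisors of 616: 1, 2, 4, 7, 8, 11, 14, 22, 28, 44, 56, 77, 88, 154, 308, 616.
Evaluate successive powers at the divisors of 616:
485^1 ≡ 485 (mod 667)
485^2 ≡ 441 (mod 667)
485^4 ≡ 384 (mod 667)
485^7 ≡ 128 (mod 667)
485^8 ≡ 49 (mod 667)
485^11 ≡ 461 (mod 667)
485^14 ≡ 376 (mod 667)
485^22 ≡ 415 (mod 667)
485^28 ≡ 639 (mod 667)
485^44 ≡ 139 (mod 667)
485^56 ≡ 117 (mod 667)
485^77 ≡ 162 (mod 667)
485^88 ≡ 645 (mod 667)
485^154 ≡ 231 (mod 667)
485^308 ≡ 1 (mod 667) ✓
The order of 485 is 308, so the subgroup it generates has 308 elements.
The index is φ(667) / ord(485) = 616 / 308 = 2.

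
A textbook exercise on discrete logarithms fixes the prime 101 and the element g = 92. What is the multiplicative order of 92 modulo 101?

25

Since 92 ∈ (Z/101Z)^×, its order divides φ(101) = 101 − 1 = 100 = 2^2 · 5^2.
Divisors of 100: 1, 2, 4, 5, 10, 20, 25, 50, 100.
Evaluate successive powers at the divisors of 100:
92^1 ≡ 92
92^2 ≡ 81
92^4 ≡ 97
92^5 ≡ 36
92^10 ≡ 84
92^20 ≡ 87
92^25 ≡ 1
The smallest such exponent is 25, so the order of 92 is 25.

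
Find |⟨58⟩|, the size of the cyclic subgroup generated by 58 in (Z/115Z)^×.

44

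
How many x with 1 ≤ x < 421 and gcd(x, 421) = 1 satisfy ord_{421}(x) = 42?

12

φ(421) = 421 − 1 = 420 = 2^2 · 3 · 5 · 7.
In a cyclic group of order 420, there are φ(d) elements of order d for each divisor d of 420, and zero for non-divisors.
42 = 2 · 3 · 7 divides 420, and φ(42) = 12.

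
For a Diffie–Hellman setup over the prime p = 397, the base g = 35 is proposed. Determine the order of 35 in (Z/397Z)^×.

6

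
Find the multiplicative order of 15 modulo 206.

51

Since 15 ∈ (Z/206Z)^×, its order divides φ(206) = φ(2)·φ(103) = 1·102 = 102 = 2 · 3 · 17.
Divisors of 102: 1, 2, 3, 6, 17, 34, 51, 102.
Evaluate successive powers at the divisors of 102:
15^1 ≡ 15 (mod 206)
15^2 ≡ 19 (mod 206)
15^3 ≡ 79 (mod 206)
15^6 ≡ 61 (mod 206)
15^17 ≡ 149 (mod 206)
15^34 ≡ 159 (mod 206)
15^51 ≡ 1 (mod 206) ✓
Therefore the multiplicative order of 15 modulo 206 is 51.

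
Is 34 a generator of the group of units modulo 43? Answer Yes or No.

Yes

φ(43) = 43 − 1 = 42 = 2 · 3 · 7.
34 is a primitive root mod 43 iff 34^(φ(43)/q) ≢ 1 for every prime q | φ(43), i.e. q ∈ {2, 3, 7}.
34^21 ≡ 42 (mod 43)  [q = 2: ≢ 1 ✓]
34^14 ≡ 6 (mod 43)  [q = 3: ≢ 1 ✓]
34^6 ≡ 4 (mod 43)  [q = 7: ≢ 1 ✓]
None equal 1, so ord_43(34) = 42: 34 is a primitive root.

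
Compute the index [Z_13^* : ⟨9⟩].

By Lagrange's theorem, ord_13(9) divides φ(13) = 13 − 1 = 12 = 2^2 · 3.
Divisors of 12: 1, 2, 3, 4, 6, 12.
Test each divisor d:
9^1 ≡ 9
9^2 ≡ 3
9^3 ≡ 1
So ord_13(9) = 3, hence |⟨9⟩| = 3.
The index is φ(13) / ord(9) = 12 / 3 = 4.

4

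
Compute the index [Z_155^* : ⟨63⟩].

30

By Lagrange's theorem, ord_155(63) divides φ(155) = φ(5·31) = (5−1)·(31−1) = 4·30 = 120 = 2^3 · 3 · 5.
Divisors of 120: 1, 2, 3, 4, 5, 6, 8, 10, 12, 15, 20, 24, 30, 40, 60, 120.
Check 63^d mod 155 for each divisor in increasing order:
63^1 ≡ 63 (mod 155)
63^2 ≡ 94 (mod 155)
63^3 ≡ 32 (mod 155)
63^4 ≡ 1 (mod 155) ✓
Thus |⟨63⟩| = ord(63) = 4.
The index is φ(155) / ord(63) = 120 / 4 = 30.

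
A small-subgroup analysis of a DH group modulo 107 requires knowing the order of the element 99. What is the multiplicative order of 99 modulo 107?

53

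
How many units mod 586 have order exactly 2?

1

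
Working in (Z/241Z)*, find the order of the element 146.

By Lagrange's theorem, ord_241(146) divides φ(241) = 241 − 1 = 240 = 2^4 · 3 · 5.
Divisors of 240: 1, 2, 3, 4, 5, 6, 8, 10, 12, 15, 16, 20, 24, 30, 40, 48, 60, 80, 120, 240.
Evaluate successive powers at the divisors of 240:
146^1 ≡ 146 (mod 241)
146^2 ≡ 108 (mod 241)
146^3 ≡ 103 (mod 241)
146^4 ≡ 96 (mod 241)
146^5 ≡ 38 (mod 241)
146^6 ≡ 5 (mod 241)
146^8 ≡ 58 (mod 241)
146^10 ≡ 239 (mod 241)
146^12 ≡ 25 (mod 241)
146^15 ≡ 165 (mod 241)
146^16 ≡ 231 (mod 241)
146^20 ≡ 4 (mod 241)
146^24 ≡ 143 (mod 241)
146^30 ≡ 233 (mod 241)
146^40 ≡ 16 (mod 241)
146^48 ≡ 205 (mod 241)
146^60 ≡ 64 (mod 241)
146^80 ≡ 15 (mod 241)
146^120 ≡ 240 (mod 241)
146^240 ≡ 1 (mod 241) ✓
The smallest such exponent is 240, so the order of 146 is 240.

240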